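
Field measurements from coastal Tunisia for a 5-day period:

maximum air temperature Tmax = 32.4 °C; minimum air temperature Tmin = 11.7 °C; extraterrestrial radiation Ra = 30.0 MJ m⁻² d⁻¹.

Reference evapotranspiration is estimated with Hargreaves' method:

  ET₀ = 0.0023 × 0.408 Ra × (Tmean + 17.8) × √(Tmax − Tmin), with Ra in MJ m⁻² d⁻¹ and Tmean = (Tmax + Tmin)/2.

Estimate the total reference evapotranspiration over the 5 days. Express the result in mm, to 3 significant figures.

Tmean = (32.4 + 11.7)/2 = 22.05 °C
0.408 Ra = 0.408 × 30.0 = 12.2400 mm/d equivalent
ET₀ = 0.0023 × 12.2400 × (22.05 + 17.8) × √20.7 = 0.0023 × 12.2400 × 39.85 × 4.5497 = 5.1041 mm/d
Over 5 days: 5.1041 × 5 = 25.521 mm

25.5 mm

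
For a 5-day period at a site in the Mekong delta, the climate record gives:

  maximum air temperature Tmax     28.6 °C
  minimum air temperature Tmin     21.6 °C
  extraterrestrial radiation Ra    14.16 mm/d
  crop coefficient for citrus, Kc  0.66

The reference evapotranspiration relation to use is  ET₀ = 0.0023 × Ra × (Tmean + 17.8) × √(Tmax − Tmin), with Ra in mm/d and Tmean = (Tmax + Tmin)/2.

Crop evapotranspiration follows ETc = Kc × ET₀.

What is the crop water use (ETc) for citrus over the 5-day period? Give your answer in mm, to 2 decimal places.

12.20 mm

Tmean = (28.6 + 21.6)/2 = 25.10 °C
ET₀ = 0.0023 × 14.16 × (25.10 + 17.8) × √7.0 = 0.0023 × 14.16 × 42.90 × 2.6458 = 3.6966 mm/d
ETc = Kc × ET₀ = 0.66 × 3.6966 = 2.4398 mm/d
Over 5 days: 2.4398 × 5 = 12.199 mm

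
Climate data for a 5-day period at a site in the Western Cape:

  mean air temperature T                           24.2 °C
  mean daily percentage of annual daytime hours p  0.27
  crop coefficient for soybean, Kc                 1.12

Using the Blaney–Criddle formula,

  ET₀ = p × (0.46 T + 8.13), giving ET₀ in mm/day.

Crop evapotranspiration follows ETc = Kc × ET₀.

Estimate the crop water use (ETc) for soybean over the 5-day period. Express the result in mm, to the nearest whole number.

ET₀ = 0.27 × (0.46 × 24.2 + 8.13) = 0.27 × 19.262 = 5.2007 mm/d
ETc = Kc × ET₀ = 1.12 × 5.2007 = 5.8248 mm/d
Over 5 days: 5.8248 × 5 = 29.124 mm

29 mm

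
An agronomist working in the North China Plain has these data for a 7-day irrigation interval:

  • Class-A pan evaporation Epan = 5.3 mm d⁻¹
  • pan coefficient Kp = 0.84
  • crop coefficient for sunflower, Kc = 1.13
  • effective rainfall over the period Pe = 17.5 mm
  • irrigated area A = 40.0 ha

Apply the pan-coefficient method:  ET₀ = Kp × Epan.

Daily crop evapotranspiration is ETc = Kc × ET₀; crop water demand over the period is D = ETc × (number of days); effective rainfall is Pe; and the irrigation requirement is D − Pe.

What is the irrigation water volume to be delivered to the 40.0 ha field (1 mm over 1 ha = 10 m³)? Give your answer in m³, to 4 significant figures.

7086 m³

ET₀ = 0.84 × 5.3 = 4.4520 mm/d
ETc = Kc × ET₀ = 1.13 × 4.4520 = 5.0308 mm/d
Crop demand D = ETc × 7 d = 5.0308 × 7 = 35.216 mm
D − Pe = 35.216 − 17.5 = 17.716 mm
Volume = 17.716 mm × 40.0 ha × 10 = 7086.4 m³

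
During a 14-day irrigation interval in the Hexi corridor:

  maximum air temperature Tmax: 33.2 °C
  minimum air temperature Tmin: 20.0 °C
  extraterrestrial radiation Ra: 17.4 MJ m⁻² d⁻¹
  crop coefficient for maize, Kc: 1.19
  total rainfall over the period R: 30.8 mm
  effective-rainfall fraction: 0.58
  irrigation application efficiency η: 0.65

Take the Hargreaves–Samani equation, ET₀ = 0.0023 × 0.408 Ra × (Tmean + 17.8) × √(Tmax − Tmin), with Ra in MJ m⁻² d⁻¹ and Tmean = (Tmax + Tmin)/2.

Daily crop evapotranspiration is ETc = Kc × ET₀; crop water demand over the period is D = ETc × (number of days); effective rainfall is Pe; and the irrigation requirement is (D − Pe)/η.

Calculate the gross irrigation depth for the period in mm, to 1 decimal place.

40.0 mm

Tmean = (33.2 + 20.0)/2 = 26.60 °C
0.408 Ra = 0.408 × 17.4 = 7.0992 mm/d equivalent
ET₀ = 0.0023 × 7.0992 × (26.60 + 17.8) × √13.2 = 0.0023 × 7.0992 × 44.40 × 3.6332 = 2.6340 mm/d
ETc = Kc × ET₀ = 1.19 × 2.6340 = 3.1345 mm/d
Crop demand D = ETc × 14 d = 3.1345 × 14 = 43.883 mm
Pe = 0.58 × 30.8 = 17.864 mm
D − Pe = 43.883 − 17.864 = 26.019 mm
Gross irrigation = 26.019 / 0.65 = 40.029 mm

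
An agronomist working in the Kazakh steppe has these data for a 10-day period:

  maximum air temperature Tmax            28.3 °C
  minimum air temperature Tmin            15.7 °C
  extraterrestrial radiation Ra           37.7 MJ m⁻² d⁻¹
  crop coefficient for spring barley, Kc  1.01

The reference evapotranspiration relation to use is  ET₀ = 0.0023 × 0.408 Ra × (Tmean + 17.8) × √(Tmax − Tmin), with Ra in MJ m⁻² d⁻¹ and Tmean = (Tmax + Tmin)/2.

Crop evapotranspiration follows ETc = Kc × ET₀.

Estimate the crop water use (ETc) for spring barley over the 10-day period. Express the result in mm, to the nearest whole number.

Tmean = (28.3 + 15.7)/2 = 22.00 °C
0.408 Ra = 0.408 × 37.7 = 15.3816 mm/d equivalent
ET₀ = 0.0023 × 15.3816 × (22.00 + 17.8) × √12.6 = 0.0023 × 15.3816 × 39.80 × 3.5496 = 4.9979 mm/d
ETc = Kc × ET₀ = 1.01 × 4.9979 = 5.0479 mm/d
Over 10 days: 5.0479 × 10 = 50.479 mm

50 mm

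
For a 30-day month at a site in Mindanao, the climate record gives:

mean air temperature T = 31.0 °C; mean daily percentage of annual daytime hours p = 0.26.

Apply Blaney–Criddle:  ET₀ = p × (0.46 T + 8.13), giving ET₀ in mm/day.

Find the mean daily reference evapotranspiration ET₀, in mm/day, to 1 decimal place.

5.8 mm/day

ET₀ = 0.26 × (0.46 × 31.0 + 8.13) = 0.26 × 22.390 = 5.8214 mm/d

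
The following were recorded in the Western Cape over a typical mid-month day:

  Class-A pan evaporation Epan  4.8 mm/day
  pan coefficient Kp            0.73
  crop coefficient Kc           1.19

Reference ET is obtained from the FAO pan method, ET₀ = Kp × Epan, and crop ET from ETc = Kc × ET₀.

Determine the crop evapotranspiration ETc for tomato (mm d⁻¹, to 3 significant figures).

4.17 mm d⁻¹

ET₀ = 0.73 × 4.8 = 3.5040 mm/d
ETc = Kc × ET₀ = 1.19 × 3.5040 = 4.1698 mm/d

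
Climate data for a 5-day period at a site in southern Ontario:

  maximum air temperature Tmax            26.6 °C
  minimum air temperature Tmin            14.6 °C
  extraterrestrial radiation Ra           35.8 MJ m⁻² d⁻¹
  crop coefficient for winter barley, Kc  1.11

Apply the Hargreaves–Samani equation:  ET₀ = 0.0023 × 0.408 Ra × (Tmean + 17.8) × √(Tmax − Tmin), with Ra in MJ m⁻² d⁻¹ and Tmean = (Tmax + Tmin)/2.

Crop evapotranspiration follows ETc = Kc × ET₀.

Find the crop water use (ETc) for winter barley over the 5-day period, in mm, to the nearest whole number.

Tmean = (26.6 + 14.6)/2 = 20.60 °C
0.408 Ra = 0.408 × 35.8 = 14.6064 mm/d equivalent
ET₀ = 0.0023 × 14.6064 × (20.60 + 17.8) × √12.0 = 0.0023 × 14.6064 × 38.40 × 3.4641 = 4.4688 mm/d
ETc = Kc × ET₀ = 1.11 × 4.4688 = 4.9604 mm/d
Over 5 days: 4.9604 × 5 = 24.802 mm

25 mm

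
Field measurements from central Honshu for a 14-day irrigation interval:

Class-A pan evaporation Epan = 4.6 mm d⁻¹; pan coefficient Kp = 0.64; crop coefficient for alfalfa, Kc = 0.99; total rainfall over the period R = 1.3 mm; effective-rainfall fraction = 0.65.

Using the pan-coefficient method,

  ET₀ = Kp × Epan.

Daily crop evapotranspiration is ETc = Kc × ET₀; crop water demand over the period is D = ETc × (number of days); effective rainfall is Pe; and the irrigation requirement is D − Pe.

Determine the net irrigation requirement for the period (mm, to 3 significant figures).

40.0 mm

ET₀ = 0.64 × 4.6 = 2.9440 mm/d
ETc = Kc × ET₀ = 0.99 × 2.9440 = 2.9146 mm/d
Crop demand D = ETc × 14 d = 2.9146 × 14 = 40.804 mm
Pe = 0.65 × 1.3 = 0.845 mm
D − Pe = 40.804 − 0.845 = 39.959 mm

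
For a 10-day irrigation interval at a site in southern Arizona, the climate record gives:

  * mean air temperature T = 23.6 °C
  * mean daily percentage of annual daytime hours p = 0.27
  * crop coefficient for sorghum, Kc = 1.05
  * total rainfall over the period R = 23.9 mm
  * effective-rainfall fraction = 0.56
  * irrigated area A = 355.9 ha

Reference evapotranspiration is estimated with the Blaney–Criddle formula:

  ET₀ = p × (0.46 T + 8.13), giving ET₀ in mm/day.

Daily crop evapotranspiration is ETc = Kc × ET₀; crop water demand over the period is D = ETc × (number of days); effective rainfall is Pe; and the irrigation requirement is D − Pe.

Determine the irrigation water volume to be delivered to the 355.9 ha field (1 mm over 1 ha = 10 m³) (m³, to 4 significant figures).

ET₀ = 0.27 × (0.46 × 23.6 + 8.13) = 0.27 × 18.986 = 5.1262 mm/d
ETc = Kc × ET₀ = 1.05 × 5.1262 = 5.3825 mm/d
Crop demand D = ETc × 10 d = 5.3825 × 10 = 53.825 mm
Pe = 0.56 × 23.9 = 13.384 mm
D − Pe = 53.825 − 13.384 = 40.441 mm
Volume = 40.441 mm × 355.9 ha × 10 = 143929.5 m³

143900 m³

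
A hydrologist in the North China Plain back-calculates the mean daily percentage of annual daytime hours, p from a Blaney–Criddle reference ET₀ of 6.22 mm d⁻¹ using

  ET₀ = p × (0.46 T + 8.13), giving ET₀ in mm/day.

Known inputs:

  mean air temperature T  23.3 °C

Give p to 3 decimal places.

0.330

p = ET₀ / (0.46 T + 8.13) = 6.22 / (0.46 × 23.3 + 8.13) = 6.22 / 18.848 = 0.3300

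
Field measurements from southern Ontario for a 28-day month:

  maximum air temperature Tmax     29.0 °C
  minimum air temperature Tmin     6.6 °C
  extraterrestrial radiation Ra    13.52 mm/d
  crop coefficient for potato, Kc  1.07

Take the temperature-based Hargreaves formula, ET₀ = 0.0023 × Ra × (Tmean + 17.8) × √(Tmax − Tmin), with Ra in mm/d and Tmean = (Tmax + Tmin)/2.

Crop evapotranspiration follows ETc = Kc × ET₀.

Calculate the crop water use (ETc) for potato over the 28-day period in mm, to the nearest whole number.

Tmean = (29.0 + 6.6)/2 = 17.80 °C
ET₀ = 0.0023 × 13.52 × (17.80 + 17.8) × √22.4 = 0.0023 × 13.52 × 35.60 × 4.7329 = 5.2394 mm/d
ETc = Kc × ET₀ = 1.07 × 5.2394 = 5.6062 mm/d
Over 28 days: 5.6062 × 28 = 156.974 mm

157 mm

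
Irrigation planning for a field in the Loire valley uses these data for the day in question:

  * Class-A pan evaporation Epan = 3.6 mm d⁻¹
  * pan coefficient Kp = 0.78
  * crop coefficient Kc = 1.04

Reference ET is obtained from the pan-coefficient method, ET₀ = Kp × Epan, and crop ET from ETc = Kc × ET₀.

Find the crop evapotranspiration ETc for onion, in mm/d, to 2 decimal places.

ET₀ = 0.78 × 3.6 = 2.8080 mm/d
ETc = Kc × ET₀ = 1.04 × 2.8080 = 2.9203 mm/d

2.92 mm/d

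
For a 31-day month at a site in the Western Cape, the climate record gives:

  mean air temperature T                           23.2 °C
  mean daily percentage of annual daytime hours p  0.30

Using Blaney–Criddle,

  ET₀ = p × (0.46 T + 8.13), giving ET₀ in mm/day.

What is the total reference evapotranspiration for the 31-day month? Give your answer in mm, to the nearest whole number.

ET₀ = 0.30 × (0.46 × 23.2 + 8.13) = 0.30 × 18.802 = 5.6406 mm/d
Monthly total = 5.6406 × 31 = 174.859 mm

175 mm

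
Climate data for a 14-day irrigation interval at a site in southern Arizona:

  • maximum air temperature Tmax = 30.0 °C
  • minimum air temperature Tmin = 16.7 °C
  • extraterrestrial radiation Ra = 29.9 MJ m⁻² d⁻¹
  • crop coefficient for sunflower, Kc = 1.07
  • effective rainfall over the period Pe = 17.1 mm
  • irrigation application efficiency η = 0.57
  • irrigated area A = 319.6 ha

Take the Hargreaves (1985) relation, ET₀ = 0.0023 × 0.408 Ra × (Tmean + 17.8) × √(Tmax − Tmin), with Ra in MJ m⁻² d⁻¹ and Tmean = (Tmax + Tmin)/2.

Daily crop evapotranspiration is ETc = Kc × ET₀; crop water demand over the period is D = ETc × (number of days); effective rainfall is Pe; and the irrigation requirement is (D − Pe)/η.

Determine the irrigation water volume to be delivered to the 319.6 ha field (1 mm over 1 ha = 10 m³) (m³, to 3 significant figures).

Tmean = (30.0 + 16.7)/2 = 23.35 °C
0.408 Ra = 0.408 × 29.9 = 12.1992 mm/d equivalent
ET₀ = 0.0023 × 12.1992 × (23.35 + 17.8) × √13.3 = 0.0023 × 12.1992 × 41.15 × 3.6469 = 4.2107 mm/d
ETc = Kc × ET₀ = 1.07 × 4.2107 = 4.5054 mm/d
Crop demand D = ETc × 14 d = 4.5054 × 14 = 63.076 mm
D − Pe = 63.076 − 17.1 = 45.976 mm
Gross irrigation = 45.976 / 0.57 = 80.660 mm
Volume = 80.660 mm × 319.6 ha × 10 = 257789.4 m³

258000 m³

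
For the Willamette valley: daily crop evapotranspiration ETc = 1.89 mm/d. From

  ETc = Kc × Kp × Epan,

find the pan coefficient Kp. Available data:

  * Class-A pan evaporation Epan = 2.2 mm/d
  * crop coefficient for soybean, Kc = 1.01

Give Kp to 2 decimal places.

0.85

ETc = Kc × Kp × Epan  ⇒  Kp = ETc / (Kc × Epan)
Kp = 1.89 / (1.01 × 2.2) = 1.89 / 2.222 = 0.8506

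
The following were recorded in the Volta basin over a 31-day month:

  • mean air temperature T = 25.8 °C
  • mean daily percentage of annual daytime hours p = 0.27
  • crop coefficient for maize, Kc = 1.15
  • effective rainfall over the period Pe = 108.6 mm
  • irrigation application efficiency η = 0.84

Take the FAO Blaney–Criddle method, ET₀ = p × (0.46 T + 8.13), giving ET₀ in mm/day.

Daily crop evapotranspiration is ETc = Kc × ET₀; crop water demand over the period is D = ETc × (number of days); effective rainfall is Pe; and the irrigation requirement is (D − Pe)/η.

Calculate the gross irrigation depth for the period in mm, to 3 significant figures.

ET₀ = 0.27 × (0.46 × 25.8 + 8.13) = 0.27 × 19.998 = 5.3995 mm/d
ETc = Kc × ET₀ = 1.15 × 5.3995 = 6.2094 mm/d
Crop demand D = ETc × 31 d = 6.2094 × 31 = 192.491 mm
D − Pe = 192.491 − 108.6 = 83.891 mm
Gross irrigation = 83.891 / 0.84 = 99.870 mm

99.9 mm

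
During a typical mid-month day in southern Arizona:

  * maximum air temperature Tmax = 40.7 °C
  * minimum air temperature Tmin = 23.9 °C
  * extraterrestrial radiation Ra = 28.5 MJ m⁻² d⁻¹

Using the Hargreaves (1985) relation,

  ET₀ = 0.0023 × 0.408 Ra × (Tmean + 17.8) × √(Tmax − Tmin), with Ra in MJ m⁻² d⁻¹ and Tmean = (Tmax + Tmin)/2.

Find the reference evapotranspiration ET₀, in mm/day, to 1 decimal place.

Tmean = (40.7 + 23.9)/2 = 32.30 °C
0.408 Ra = 0.408 × 28.5 = 11.6280 mm/d equivalent
ET₀ = 0.0023 × 11.6280 × (32.30 + 17.8) × √16.8 = 0.0023 × 11.6280 × 50.10 × 4.0988 = 5.4920 mm/d

5.5 mm/day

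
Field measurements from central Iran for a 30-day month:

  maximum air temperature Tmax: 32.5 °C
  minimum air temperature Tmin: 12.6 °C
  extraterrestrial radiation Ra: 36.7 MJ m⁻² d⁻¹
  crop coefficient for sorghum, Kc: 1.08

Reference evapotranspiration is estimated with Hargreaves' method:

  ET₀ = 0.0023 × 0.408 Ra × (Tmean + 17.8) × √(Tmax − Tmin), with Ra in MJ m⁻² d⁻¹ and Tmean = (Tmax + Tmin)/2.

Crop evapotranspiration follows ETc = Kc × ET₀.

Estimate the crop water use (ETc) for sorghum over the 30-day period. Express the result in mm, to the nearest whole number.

Tmean = (32.5 + 12.6)/2 = 22.55 °C
0.408 Ra = 0.408 × 36.7 = 14.9736 mm/d equivalent
ET₀ = 0.0023 × 14.9736 × (22.55 + 17.8) × √19.9 = 0.0023 × 14.9736 × 40.35 × 4.4609 = 6.1990 mm/d
ETc = Kc × ET₀ = 1.08 × 6.1990 = 6.6949 mm/d
Over 30 days: 6.6949 × 30 = 200.847 mm

201 mm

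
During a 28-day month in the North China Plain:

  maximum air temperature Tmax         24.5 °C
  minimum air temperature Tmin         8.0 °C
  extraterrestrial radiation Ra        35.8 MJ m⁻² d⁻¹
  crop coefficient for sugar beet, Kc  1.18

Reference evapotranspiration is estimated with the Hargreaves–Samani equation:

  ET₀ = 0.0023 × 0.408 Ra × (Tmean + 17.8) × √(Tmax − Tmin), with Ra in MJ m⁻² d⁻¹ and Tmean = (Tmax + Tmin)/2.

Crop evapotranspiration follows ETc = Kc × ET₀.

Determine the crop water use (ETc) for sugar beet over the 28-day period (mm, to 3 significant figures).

154 mm

Tmean = (24.5 + 8.0)/2 = 16.25 °C
0.408 Ra = 0.408 × 35.8 = 14.6064 mm/d equivalent
ET₀ = 0.0023 × 14.6064 × (16.25 + 17.8) × √16.5 = 0.0023 × 14.6064 × 34.05 × 4.0620 = 4.6465 mm/d
ETc = Kc × ET₀ = 1.18 × 4.6465 = 5.4829 mm/d
Over 28 days: 5.4829 × 28 = 153.521 mm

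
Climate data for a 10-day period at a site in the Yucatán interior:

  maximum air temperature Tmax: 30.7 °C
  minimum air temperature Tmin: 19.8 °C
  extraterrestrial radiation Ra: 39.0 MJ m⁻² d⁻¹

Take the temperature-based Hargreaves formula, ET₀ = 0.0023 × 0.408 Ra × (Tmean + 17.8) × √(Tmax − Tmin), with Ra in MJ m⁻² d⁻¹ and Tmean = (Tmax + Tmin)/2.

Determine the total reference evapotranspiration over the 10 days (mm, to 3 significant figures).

52.0 mm

Tmean = (30.7 + 19.8)/2 = 25.25 °C
0.408 Ra = 0.408 × 39.0 = 15.9120 mm/d equivalent
ET₀ = 0.0023 × 15.9120 × (25.25 + 17.8) × √10.9 = 0.0023 × 15.9120 × 43.05 × 3.3015 = 5.2016 mm/d
Over 10 days: 5.2016 × 10 = 52.016 mm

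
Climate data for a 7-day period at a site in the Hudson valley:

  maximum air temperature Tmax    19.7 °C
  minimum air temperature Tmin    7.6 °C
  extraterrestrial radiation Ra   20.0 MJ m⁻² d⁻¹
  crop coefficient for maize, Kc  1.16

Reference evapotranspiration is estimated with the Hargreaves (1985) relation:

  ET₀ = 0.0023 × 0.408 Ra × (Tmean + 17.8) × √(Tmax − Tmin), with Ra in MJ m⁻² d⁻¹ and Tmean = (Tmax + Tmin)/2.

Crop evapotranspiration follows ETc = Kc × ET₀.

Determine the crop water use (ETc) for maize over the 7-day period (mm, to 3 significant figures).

Tmean = (19.7 + 7.6)/2 = 13.65 °C
0.408 Ra = 0.408 × 20.0 = 8.1600 mm/d equivalent
ET₀ = 0.0023 × 8.1600 × (13.65 + 17.8) × √12.1 = 0.0023 × 8.1600 × 31.45 × 3.4785 = 2.0532 mm/d
ETc = Kc × ET₀ = 1.16 × 2.0532 = 2.3817 mm/d
Over 7 days: 2.3817 × 7 = 16.672 mm

16.7 mm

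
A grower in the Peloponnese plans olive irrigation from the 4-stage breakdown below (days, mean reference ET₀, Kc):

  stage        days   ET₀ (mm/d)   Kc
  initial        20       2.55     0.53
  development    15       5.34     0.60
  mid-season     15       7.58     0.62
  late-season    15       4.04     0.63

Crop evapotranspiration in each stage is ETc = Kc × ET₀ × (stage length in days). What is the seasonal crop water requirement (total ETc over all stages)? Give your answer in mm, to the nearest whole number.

initial: 0.53 × 2.55 × 20 = 27.03 mm
development: 0.60 × 5.34 × 15 = 48.06 mm
mid-season: 0.62 × 7.58 × 15 = 70.49 mm
late-season: 0.63 × 4.04 × 15 = 38.18 mm
Seasonal total = 183.76 mm

184 mm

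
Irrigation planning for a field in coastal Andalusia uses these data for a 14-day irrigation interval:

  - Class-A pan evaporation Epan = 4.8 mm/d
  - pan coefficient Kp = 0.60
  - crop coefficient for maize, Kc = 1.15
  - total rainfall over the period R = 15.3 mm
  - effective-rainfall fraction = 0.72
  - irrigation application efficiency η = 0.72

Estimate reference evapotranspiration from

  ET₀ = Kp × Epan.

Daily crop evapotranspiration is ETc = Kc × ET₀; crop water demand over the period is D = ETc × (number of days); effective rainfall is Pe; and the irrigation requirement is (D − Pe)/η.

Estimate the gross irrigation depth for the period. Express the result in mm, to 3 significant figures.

ET₀ = 0.60 × 4.8 = 2.8800 mm/d
ETc = Kc × ET₀ = 1.15 × 2.8800 = 3.3120 mm/d
Crop demand D = ETc × 14 d = 3.3120 × 14 = 46.368 mm
Pe = 0.72 × 15.3 = 11.016 mm
D − Pe = 46.368 − 11.016 = 35.352 mm
Gross irrigation = 35.352 / 0.72 = 49.100 mm

49.1 mm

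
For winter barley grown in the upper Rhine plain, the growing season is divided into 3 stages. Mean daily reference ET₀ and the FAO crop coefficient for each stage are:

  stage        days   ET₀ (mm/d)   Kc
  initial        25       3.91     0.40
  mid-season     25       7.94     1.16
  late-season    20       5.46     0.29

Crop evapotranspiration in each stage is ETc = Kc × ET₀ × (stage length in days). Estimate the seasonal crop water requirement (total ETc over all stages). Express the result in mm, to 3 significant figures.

initial: 0.40 × 3.91 × 25 = 39.10 mm
mid-season: 1.16 × 7.94 × 25 = 230.26 mm
late-season: 0.29 × 5.46 × 20 = 31.67 mm
Seasonal total = 301.03 mm

301 mm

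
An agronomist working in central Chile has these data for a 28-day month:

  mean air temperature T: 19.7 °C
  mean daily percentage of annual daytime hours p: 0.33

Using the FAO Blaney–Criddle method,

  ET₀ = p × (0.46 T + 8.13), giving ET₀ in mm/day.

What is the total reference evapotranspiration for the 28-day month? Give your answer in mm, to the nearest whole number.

ET₀ = 0.33 × (0.46 × 19.7 + 8.13) = 0.33 × 17.192 = 5.6734 mm/d
Monthly total = 5.6734 × 28 = 158.855 mm

159 mm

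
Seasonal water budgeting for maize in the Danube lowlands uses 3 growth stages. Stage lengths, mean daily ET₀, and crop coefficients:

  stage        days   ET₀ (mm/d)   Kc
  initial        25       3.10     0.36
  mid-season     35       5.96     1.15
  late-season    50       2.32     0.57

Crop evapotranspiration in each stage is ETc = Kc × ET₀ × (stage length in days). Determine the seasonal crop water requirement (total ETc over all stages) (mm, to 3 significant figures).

334 mm

initial: 0.36 × 3.10 × 25 = 27.90 mm
mid-season: 1.15 × 5.96 × 35 = 239.89 mm
late-season: 0.57 × 2.32 × 50 = 66.12 mm
Seasonal total = 333.91 mm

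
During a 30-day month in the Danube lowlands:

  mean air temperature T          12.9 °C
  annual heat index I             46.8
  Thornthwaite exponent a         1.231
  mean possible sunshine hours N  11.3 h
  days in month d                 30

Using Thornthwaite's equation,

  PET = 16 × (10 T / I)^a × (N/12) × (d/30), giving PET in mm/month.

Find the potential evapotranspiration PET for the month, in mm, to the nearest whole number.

52 mm

10T/I = 10 × 12.9 / 46.8 = 2.7564
(10T/I)^a = 2.7564^1.231 = 3.4839
Uncorrected PET = 16 × 3.4839 = 55.742 mm
Correction = (N/12)(d/30) = (11.3/12)(30/30) = 0.9417
PET = 55.742 × 0.9417 = 52.492 mm/month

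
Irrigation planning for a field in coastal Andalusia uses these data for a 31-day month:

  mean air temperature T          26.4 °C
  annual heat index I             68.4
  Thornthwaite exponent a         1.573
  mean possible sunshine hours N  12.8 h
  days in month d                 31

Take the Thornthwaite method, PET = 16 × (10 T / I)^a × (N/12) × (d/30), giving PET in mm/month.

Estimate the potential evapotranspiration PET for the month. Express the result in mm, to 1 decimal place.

147.6 mm

10T/I = 10 × 26.4 / 68.4 = 3.8596
(10T/I)^a = 3.8596^1.573 = 8.3682
Uncorrected PET = 16 × 8.3682 = 133.891 mm
Correction = (N/12)(d/30) = (12.8/12)(31/30) = 1.1022
PET = 133.891 × 1.1022 = 147.575 mm/month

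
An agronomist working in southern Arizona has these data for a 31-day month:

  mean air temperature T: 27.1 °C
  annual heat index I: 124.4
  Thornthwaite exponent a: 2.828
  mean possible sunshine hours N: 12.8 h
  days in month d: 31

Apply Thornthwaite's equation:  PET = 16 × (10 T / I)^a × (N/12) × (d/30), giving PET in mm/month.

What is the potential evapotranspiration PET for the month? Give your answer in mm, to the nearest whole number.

10T/I = 10 × 27.1 / 124.4 = 2.1785
(10T/I)^a = 2.1785^2.828 = 9.0429
Uncorrected PET = 16 × 9.0429 = 144.686 mm
Correction = (N/12)(d/30) = (12.8/12)(31/30) = 1.1022
PET = 144.686 × 1.1022 = 159.473 mm/month

159 mm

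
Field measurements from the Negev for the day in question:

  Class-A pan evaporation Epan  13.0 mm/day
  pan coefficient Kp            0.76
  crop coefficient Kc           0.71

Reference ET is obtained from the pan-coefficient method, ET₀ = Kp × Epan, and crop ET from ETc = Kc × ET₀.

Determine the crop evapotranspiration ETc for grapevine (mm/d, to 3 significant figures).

7.01 mm/d

ET₀ = 0.76 × 13.0 = 9.8800 mm/d
ETc = Kc × ET₀ = 0.71 × 9.8800 = 7.0148 mm/d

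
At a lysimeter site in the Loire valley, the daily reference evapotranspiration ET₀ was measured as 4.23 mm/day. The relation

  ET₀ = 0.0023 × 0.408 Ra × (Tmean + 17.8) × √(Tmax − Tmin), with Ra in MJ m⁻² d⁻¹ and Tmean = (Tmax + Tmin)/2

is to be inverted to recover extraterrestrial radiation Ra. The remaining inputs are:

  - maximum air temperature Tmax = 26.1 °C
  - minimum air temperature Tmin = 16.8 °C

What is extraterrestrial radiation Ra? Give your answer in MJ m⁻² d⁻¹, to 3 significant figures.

37.7 MJ m⁻² d⁻¹

Tmean = (26.1+16.8)/2 = 21.45 °C; ΔT = 9.3
Ra = ET₀ / [0.0023 × 0.408 × (Tmean+17.8) × √ΔT]
   = 4.23 / (0.0023 × 0.408 × 39.25 × 3.0496) = 37.659 MJ m⁻² d⁻¹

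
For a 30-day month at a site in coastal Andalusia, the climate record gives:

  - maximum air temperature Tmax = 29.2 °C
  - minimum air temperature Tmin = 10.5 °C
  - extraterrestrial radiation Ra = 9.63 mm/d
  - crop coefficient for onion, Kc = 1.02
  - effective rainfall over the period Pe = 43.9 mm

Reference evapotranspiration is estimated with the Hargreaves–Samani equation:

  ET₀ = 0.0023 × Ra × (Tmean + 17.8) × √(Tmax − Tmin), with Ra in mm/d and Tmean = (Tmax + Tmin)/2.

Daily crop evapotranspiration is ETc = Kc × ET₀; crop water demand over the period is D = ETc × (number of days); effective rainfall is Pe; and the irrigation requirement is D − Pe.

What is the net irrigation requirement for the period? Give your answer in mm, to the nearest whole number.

Tmean = (29.2 + 10.5)/2 = 19.85 °C
ET₀ = 0.0023 × 9.63 × (19.85 + 17.8) × √18.7 = 0.0023 × 9.63 × 37.65 × 4.3243 = 3.6061 mm/d
ETc = Kc × ET₀ = 1.02 × 3.6061 = 3.6782 mm/d
Crop demand D = ETc × 30 d = 3.6782 × 30 = 110.346 mm
D − Pe = 110.346 − 43.9 = 66.446 mm

66 mm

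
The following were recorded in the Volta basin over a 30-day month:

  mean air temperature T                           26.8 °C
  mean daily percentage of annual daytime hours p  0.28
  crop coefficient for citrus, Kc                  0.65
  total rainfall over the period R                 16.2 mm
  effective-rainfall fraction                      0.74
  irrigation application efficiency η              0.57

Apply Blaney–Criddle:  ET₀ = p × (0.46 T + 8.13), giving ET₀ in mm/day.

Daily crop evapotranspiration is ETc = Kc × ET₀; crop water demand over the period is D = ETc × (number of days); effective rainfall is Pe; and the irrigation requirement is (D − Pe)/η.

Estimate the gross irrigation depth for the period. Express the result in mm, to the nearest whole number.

ET₀ = 0.28 × (0.46 × 26.8 + 8.13) = 0.28 × 20.458 = 5.7282 mm/d
ETc = Kc × ET₀ = 0.65 × 5.7282 = 3.7233 mm/d
Crop demand D = ETc × 30 d = 3.7233 × 30 = 111.699 mm
Pe = 0.74 × 16.2 = 11.988 mm
D − Pe = 111.699 − 11.988 = 99.711 mm
Gross irrigation = 99.711 / 0.57 = 174.932 mm

175 mm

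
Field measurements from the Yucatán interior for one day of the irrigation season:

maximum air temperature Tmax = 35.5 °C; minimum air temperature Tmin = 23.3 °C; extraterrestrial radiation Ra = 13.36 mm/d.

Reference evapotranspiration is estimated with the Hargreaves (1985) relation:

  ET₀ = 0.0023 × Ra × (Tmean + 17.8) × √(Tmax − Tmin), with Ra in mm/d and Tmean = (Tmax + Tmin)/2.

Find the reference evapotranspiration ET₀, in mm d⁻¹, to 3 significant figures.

5.07 mm d⁻¹

Tmean = (35.5 + 23.3)/2 = 29.40 °C
ET₀ = 0.0023 × 13.36 × (29.40 + 17.8) × √12.2 = 0.0023 × 13.36 × 47.20 × 3.4928 = 5.0658 mm/d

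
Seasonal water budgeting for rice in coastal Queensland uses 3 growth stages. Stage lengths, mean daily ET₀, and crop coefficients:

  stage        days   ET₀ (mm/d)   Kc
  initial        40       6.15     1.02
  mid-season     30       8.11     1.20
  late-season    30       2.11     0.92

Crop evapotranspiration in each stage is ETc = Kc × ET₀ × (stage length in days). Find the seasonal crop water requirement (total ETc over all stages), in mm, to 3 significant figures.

601 mm

initial: 1.02 × 6.15 × 40 = 250.92 mm
mid-season: 1.20 × 8.11 × 30 = 291.96 mm
late-season: 0.92 × 2.11 × 30 = 58.24 mm
Seasonal total = 601.12 mm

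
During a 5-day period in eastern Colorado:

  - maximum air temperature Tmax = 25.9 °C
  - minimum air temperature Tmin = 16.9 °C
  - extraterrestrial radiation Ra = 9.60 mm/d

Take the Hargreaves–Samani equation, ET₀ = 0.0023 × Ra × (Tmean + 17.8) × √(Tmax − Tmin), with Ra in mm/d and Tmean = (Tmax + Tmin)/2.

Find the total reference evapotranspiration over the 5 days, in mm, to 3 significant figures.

13.0 mm

Tmean = (25.9 + 16.9)/2 = 21.40 °C
ET₀ = 0.0023 × 9.60 × (21.40 + 17.8) × √9.0 = 0.0023 × 9.60 × 39.20 × 3.0000 = 2.5966 mm/d
Over 5 days: 2.5966 × 5 = 12.983 mm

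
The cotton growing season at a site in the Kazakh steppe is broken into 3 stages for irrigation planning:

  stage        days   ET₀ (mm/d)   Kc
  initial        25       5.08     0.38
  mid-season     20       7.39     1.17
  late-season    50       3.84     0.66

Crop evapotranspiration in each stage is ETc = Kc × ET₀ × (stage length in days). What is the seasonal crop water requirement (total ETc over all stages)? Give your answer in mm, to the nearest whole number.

348 mm

initial: 0.38 × 5.08 × 25 = 48.26 mm
mid-season: 1.17 × 7.39 × 20 = 172.93 mm
late-season: 0.66 × 3.84 × 50 = 126.72 mm
Seasonal total = 347.91 mm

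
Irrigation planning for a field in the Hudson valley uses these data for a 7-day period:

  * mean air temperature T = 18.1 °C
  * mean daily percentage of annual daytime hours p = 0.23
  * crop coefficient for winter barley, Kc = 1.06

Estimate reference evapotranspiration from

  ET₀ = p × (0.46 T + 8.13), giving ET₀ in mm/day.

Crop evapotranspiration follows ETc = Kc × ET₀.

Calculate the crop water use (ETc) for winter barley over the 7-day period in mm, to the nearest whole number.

28 mm

ET₀ = 0.23 × (0.46 × 18.1 + 8.13) = 0.23 × 16.456 = 3.7849 mm/d
ETc = Kc × ET₀ = 1.06 × 3.7849 = 4.0120 mm/d
Over 7 days: 4.0120 × 7 = 28.084 mm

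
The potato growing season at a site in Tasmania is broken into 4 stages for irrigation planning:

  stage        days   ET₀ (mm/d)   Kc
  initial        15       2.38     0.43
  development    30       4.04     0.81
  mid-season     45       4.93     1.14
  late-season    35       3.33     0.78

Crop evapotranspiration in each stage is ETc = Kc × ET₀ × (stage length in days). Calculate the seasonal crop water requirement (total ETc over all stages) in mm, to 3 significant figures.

457 mm

initial: 0.43 × 2.38 × 15 = 15.35 mm
development: 0.81 × 4.04 × 30 = 98.17 mm
mid-season: 1.14 × 4.93 × 45 = 252.91 mm
late-season: 0.78 × 3.33 × 35 = 90.91 mm
Seasonal total = 457.34 mm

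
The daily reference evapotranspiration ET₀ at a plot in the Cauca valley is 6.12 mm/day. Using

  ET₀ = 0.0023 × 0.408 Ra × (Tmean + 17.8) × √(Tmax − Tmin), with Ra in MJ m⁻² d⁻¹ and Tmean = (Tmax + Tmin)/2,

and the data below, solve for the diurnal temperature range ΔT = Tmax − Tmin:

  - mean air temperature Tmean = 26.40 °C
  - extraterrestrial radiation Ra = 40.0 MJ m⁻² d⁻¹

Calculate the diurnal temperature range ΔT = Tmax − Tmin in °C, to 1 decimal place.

√ΔT = ET₀ / [0.0023 × 0.408 × Ra × (Tmean+17.8)] = 6.12 / (0.0023 × 16.3200 × 44.20) = 3.6888
ΔT = 3.6888² = 13.607 °C

13.6 °C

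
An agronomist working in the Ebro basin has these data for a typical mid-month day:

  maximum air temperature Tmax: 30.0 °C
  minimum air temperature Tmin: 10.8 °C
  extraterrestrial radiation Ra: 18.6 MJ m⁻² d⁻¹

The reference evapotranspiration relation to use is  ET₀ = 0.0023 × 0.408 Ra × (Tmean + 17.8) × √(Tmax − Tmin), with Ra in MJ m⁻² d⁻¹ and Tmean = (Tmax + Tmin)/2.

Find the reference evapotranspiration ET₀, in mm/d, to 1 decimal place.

2.9 mm/d

Tmean = (30.0 + 10.8)/2 = 20.40 °C
0.408 Ra = 0.408 × 18.6 = 7.5888 mm/d equivalent
ET₀ = 0.0023 × 7.5888 × (20.40 + 17.8) × √19.2 = 0.0023 × 7.5888 × 38.20 × 4.3818 = 2.9216 mm/d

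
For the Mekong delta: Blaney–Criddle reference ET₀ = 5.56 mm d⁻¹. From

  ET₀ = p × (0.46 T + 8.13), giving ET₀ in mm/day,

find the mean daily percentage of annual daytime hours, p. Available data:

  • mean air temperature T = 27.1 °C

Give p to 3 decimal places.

0.270

p = ET₀ / (0.46 T + 8.13) = 5.56 / (0.46 × 27.1 + 8.13) = 5.56 / 20.596 = 0.2700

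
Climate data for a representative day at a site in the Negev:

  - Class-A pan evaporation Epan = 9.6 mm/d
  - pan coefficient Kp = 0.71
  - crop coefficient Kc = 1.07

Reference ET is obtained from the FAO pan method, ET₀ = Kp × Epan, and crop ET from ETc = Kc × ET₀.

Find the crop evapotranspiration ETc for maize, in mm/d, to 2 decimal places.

ET₀ = 0.71 × 9.6 = 6.8160 mm/d
ETc = Kc × ET₀ = 1.07 × 6.8160 = 7.2931 mm/d

7.29 mm/d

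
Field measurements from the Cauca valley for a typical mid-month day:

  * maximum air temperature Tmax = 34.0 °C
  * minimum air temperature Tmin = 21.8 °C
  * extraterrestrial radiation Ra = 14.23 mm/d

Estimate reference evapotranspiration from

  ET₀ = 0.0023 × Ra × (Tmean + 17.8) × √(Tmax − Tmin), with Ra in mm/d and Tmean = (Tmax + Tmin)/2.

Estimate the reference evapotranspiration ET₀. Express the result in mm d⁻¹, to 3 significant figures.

5.22 mm d⁻¹

Tmean = (34.0 + 21.8)/2 = 27.90 °C
ET₀ = 0.0023 × 14.23 × (27.90 + 17.8) × √12.2 = 0.0023 × 14.23 × 45.70 × 3.4928 = 5.2242 mm/d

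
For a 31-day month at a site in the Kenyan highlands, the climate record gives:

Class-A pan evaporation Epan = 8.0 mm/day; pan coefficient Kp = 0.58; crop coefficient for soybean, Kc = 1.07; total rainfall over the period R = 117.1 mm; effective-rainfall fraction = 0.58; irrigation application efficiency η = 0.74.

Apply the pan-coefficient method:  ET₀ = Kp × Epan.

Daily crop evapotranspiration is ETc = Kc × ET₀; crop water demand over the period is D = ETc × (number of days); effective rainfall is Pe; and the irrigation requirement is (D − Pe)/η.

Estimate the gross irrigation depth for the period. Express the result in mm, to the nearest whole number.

ET₀ = 0.58 × 8.0 = 4.6400 mm/d
ETc = Kc × ET₀ = 1.07 × 4.6400 = 4.9648 mm/d
Crop demand D = ETc × 31 d = 4.9648 × 31 = 153.909 mm
Pe = 0.58 × 117.1 = 67.918 mm
D − Pe = 153.909 − 67.918 = 85.991 mm
Gross irrigation = 85.991 / 0.74 = 116.204 mm

116 mm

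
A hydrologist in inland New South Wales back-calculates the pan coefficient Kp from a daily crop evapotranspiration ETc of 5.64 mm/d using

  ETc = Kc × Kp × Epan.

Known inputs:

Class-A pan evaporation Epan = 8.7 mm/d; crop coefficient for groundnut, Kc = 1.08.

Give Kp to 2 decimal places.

ETc = Kc × Kp × Epan  ⇒  Kp = ETc / (Kc × Epan)
Kp = 5.64 / (1.08 × 8.7) = 5.64 / 9.396 = 0.6003

0.60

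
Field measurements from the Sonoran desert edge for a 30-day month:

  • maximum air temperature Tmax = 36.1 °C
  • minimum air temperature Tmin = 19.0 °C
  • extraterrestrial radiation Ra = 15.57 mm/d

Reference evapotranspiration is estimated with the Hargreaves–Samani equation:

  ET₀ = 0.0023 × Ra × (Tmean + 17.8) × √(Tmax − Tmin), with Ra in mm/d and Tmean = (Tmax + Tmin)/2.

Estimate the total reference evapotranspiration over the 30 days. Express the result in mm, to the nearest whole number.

201 mm

Tmean = (36.1 + 19.0)/2 = 27.55 °C
ET₀ = 0.0023 × 15.57 × (27.55 + 17.8) × √17.1 = 0.0023 × 15.57 × 45.35 × 4.1352 = 6.7157 mm/d
Over 30 days: 6.7157 × 30 = 201.471 mm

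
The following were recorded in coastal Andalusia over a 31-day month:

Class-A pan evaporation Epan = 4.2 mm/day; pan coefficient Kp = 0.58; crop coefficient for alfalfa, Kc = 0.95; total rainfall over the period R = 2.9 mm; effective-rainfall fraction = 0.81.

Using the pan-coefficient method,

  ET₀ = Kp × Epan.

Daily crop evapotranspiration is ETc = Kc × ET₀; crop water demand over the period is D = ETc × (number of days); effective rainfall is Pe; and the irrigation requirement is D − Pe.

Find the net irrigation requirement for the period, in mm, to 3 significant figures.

ET₀ = 0.58 × 4.2 = 2.4360 mm/d
ETc = Kc × ET₀ = 0.95 × 2.4360 = 2.3142 mm/d
Crop demand D = ETc × 31 d = 2.3142 × 31 = 71.740 mm
Pe = 0.81 × 2.9 = 2.349 mm
D − Pe = 71.740 − 2.349 = 69.391 mm

69.4 mm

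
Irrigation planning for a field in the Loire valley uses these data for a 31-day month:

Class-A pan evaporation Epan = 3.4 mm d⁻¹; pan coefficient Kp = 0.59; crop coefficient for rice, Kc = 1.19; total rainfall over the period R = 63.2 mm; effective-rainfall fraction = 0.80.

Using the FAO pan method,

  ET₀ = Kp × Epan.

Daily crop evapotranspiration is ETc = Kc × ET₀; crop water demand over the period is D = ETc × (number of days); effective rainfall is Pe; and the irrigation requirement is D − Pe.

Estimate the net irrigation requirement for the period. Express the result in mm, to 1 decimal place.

ET₀ = 0.59 × 3.4 = 2.0060 mm/d
ETc = Kc × ET₀ = 1.19 × 2.0060 = 2.3871 mm/d
Crop demand D = ETc × 31 d = 2.3871 × 31 = 74.000 mm
Pe = 0.80 × 63.2 = 50.560 mm
D − Pe = 74.000 − 50.560 = 23.440 mm

23.4 mm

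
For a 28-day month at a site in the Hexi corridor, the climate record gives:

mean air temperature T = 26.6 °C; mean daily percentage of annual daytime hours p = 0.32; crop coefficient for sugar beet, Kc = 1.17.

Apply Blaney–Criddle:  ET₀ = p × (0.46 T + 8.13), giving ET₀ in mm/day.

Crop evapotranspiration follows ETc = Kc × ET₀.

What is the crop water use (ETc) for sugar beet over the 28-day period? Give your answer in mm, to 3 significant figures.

214 mm

ET₀ = 0.32 × (0.46 × 26.6 + 8.13) = 0.32 × 20.366 = 6.5171 mm/d
ETc = Kc × ET₀ = 1.17 × 6.5171 = 7.6250 mm/d
Over 28 days: 7.6250 × 28 = 213.500 mm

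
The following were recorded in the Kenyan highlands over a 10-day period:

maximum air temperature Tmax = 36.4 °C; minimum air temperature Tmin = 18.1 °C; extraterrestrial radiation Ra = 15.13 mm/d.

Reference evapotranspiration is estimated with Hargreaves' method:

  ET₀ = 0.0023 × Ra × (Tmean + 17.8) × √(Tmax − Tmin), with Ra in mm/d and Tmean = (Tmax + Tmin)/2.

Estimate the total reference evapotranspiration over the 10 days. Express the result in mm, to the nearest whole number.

67 mm

Tmean = (36.4 + 18.1)/2 = 27.25 °C
ET₀ = 0.0023 × 15.13 × (27.25 + 17.8) × √18.3 = 0.0023 × 15.13 × 45.05 × 4.2778 = 6.7063 mm/d
Over 10 days: 6.7063 × 10 = 67.063 mm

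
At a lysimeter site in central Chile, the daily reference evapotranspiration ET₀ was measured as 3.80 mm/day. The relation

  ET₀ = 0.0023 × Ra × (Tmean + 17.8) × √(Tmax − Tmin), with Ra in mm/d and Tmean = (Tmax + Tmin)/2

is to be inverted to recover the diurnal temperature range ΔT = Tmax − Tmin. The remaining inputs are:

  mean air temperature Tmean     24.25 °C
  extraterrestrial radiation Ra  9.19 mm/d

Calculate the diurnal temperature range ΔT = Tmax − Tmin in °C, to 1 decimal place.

18.3 °C

√ΔT = ET₀ / [0.0023 × Ra × (Tmean+17.8)] = 3.80 / (0.0023 × 9.19 × 42.05) = 4.2754
ΔT = 4.2754² = 18.279 °C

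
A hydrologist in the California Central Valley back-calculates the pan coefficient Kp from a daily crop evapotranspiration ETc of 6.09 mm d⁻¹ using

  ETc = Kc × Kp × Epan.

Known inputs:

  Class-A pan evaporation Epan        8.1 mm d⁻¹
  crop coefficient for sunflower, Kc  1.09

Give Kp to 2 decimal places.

ETc = Kc × Kp × Epan  ⇒  Kp = ETc / (Kc × Epan)
Kp = 6.09 / (1.09 × 8.1) = 6.09 / 8.829 = 0.6898

0.69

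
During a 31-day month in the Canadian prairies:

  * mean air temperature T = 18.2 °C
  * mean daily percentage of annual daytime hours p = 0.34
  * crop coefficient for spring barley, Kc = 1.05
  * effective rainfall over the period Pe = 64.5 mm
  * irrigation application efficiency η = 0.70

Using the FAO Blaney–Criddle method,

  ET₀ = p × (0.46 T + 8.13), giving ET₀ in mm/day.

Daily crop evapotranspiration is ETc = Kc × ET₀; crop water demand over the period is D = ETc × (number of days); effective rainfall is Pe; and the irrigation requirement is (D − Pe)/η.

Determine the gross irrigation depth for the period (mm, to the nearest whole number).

169 mm

ET₀ = 0.34 × (0.46 × 18.2 + 8.13) = 0.34 × 16.502 = 5.6107 mm/d
ETc = Kc × ET₀ = 1.05 × 5.6107 = 5.8912 mm/d
Crop demand D = ETc × 31 d = 5.8912 × 31 = 182.627 mm
D − Pe = 182.627 − 64.5 = 118.127 mm
Gross irrigation = 118.127 / 0.70 = 168.753 mm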